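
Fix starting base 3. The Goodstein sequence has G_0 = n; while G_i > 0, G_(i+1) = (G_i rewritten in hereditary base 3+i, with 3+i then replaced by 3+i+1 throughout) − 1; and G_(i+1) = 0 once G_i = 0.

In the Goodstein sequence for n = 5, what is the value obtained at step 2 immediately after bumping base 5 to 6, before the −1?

6

[0] 5 ≡ 3 + 2 (base 3). Lift 4: 6. −1: 5.
[1] 5 ≡ 4 + 1 (base 4). Lift 5: 6. −1: 5.
[2] 5 ≡ 5 (base 5). Lift 6: 6. −1: 5.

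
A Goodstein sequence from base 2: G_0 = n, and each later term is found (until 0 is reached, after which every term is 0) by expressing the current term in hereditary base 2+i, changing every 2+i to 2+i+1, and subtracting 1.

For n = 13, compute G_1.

G_0 = 13. HB_2(13) = 2^(2 + 1) + 2^2 + 1. Bump = 109. G_1 = 108.
G_1 = 108. HB_3(108) = 3^(3 + 1) + 3^3. Bump = 1280. G_2 = 1279.

108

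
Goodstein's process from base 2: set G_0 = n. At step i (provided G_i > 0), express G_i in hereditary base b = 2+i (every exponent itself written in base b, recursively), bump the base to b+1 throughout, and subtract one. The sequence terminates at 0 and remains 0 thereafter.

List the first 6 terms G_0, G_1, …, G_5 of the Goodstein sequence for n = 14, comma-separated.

[0] 14 ≡ 2^(2 + 1) + 2^2 + 2 (base 2). Lift 3: 111. −1: 110.
[1] 110 ≡ 3^(3 + 1) + 3^3 + 2 (base 3). Lift 4: 1282. −1: 1281.
[2] 1281 ≡ 4^(4 + 1) + 4^4 + 1 (base 4). Lift 5: 18751. −1: 18750.
[3] 18750 ≡ 5^(5 + 1) + 5^5 (base 5). Lift 6: 326592. −1: 326591.
[4] 326591 ≡ 6^(6 + 1) + 5·6^5 + 5·6^4 + 5·6^3 + 5·6^2 + 5·6 + 5 (base 6). Lift 7: 5862841. −1: 5862840.

14, 110, 1281, 18750, 326591, 5862840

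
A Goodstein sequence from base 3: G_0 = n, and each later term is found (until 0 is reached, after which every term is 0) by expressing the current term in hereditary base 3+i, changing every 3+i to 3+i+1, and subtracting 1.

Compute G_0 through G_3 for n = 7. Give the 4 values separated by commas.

(0) 7|_3 = 2·3 + 1 ↦ 2·4 + 1|_4 = 9 ⇒ 8
(1) 8|_4 = 2·4 ↦ 2·5|_5 = 10 ⇒ 9
(2) 9|_5 = 5 + 4 ↦ 6 + 4|_6 = 10 ⇒ 9

7, 8, 9, 9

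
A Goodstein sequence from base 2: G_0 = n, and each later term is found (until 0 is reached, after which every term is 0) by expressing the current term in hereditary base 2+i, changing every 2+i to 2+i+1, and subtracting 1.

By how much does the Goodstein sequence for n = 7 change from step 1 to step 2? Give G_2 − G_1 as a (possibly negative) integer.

(0) 7|_2 = 2^2 + 2 + 1 ↦ 3^3 + 3 + 1|_3 = 31 ⇒ 30
(1) 30|_3 = 3^3 + 3 ↦ 4^4 + 4|_4 = 260 ⇒ 259

229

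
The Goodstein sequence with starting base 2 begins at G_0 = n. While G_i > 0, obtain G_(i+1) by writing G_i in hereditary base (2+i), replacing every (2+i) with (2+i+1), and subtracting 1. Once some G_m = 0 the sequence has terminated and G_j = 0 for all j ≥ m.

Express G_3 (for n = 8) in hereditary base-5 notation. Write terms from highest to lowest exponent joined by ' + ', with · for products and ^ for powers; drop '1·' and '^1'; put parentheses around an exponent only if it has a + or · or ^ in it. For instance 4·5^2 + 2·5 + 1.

2·5^5 + 2·5^2 + 2·5

G_0=8  [base 2] 2^(2 + 1)  →[2↦3]→  3^(3 + 1) = 81  −1 ⇒ G_1=80
G_1=80  [base 3] 2·3^3 + 2·3^2 + 2·3 + 2  →[3↦4]→  2·4^4 + 2·4^2 + 2·4 + 2 = 554  −1 ⇒ G_2=553
G_2=553  [base 4] 2·4^4 + 2·4^2 + 2·4 + 1  →[4↦5]→  2·5^5 + 2·5^2 + 2·5 + 1 = 6311  −1 ⇒ G_3=6310
G_3=6310  [base 5] 2·5^5 + 2·5^2 + 2·5  →[5↦6]→  2·6^6 + 2·6^2 + 2·6 = 93396  −1 ⇒ G_4=93395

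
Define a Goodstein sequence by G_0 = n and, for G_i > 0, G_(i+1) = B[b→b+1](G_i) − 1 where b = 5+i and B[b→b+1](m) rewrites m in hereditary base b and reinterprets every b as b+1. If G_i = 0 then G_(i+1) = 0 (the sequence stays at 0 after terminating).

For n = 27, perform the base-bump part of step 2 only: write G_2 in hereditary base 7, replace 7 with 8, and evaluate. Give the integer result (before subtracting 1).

64

base 5: 27 = 5^2 + 2; at 6: 6^2 + 2 = 38; next = 37
base 6: 37 = 6^2 + 1; at 7: 7^2 + 1 = 50; next = 49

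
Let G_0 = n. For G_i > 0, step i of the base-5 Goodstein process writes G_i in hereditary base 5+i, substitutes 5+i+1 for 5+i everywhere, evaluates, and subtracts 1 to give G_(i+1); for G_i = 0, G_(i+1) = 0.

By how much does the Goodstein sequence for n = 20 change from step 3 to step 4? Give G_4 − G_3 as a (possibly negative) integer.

i=0: 20 = 4·5 (b=5); 5→6: 4·6 = 24; 24−1 = 23
i=1: 23 = 3·6 + 5 (b=6); 6→7: 3·7 + 5 = 26; 26−1 = 25
i=2: 25 = 3·7 + 4 (b=7); 7→8: 3·8 + 4 = 28; 28−1 = 27
i=3: 27 = 3·8 + 3 (b=8); 8→9: 3·9 + 3 = 30; 30−1 = 29

2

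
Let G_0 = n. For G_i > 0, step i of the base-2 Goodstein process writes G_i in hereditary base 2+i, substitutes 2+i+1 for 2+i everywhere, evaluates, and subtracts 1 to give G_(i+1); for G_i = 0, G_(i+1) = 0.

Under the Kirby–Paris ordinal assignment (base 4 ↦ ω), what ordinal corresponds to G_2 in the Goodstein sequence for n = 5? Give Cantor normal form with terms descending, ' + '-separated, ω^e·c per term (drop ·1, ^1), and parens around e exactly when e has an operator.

ω^3·3 + ω^2·3 + ω·3 + 3

step 0: 5 = 2^2 + 1; sub 3 for 2: 3^3 + 1; = 28; G_1 = 28−1 = 27
step 1: 27 = 3^3; sub 4 for 3: 4^4; = 256; G_2 = 256−1 = 255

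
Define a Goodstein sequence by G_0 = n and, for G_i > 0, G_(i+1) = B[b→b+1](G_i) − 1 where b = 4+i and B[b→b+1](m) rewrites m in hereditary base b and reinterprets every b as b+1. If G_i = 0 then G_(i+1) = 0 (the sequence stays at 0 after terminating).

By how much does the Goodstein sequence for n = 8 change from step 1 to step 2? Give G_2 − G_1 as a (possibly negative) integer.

step 0: 8 = 2·4; sub 5 for 4: 2·5; = 10; G_1 = 10−1 = 9
step 1: 9 = 5 + 4; sub 6 for 5: 6 + 4; = 10; G_2 = 10−1 = 9

0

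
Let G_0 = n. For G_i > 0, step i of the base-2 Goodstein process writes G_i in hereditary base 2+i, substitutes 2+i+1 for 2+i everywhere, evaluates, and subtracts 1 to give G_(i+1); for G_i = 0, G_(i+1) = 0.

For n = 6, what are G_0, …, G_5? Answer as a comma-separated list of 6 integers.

(0) 6|_2 = 2^2 + 2 ↦ 3^3 + 3|_3 = 30 ⇒ 29
(1) 29|_3 = 3^3 + 2 ↦ 4^4 + 2|_4 = 258 ⇒ 257
(2) 257|_4 = 4^4 + 1 ↦ 5^5 + 1|_5 = 3126 ⇒ 3125
(3) 3125|_5 = 5^5 ↦ 6^6|_6 = 46656 ⇒ 46655
(4) 46655|_6 = 5·6^5 + 5·6^4 + 5·6^3 + 5·6^2 + 5·6 + 5 ↦ 5·7^5 + 5·7^4 + 5·7^3 + 5·7^2 + 5·7 + 5|_7 = 98040 ⇒ 98039

6, 29, 257, 3125, 46655, 98039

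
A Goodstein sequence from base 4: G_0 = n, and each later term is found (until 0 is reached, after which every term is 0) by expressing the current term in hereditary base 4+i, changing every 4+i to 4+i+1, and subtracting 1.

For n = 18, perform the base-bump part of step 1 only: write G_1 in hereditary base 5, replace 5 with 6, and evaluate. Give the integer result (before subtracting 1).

37

base 4: 18 = 4^2 + 2; at 5: 5^2 + 2 = 27; next = 26
base 5: 26 = 5^2 + 1; at 6: 6^2 + 1 = 37; next = 36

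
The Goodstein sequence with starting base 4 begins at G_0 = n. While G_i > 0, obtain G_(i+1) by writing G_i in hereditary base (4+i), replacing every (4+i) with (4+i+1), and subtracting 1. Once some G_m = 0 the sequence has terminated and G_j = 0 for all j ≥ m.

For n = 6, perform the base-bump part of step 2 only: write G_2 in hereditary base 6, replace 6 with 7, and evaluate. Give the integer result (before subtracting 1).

7

G_0 = 6. HB_4(6) = 4 + 2. Bump = 7. G_1 = 6.
G_1 = 6. HB_5(6) = 5 + 1. Bump = 7. G_2 = 6.
G_2 = 6. HB_6(6) = 6. Bump = 7. G_3 = 6.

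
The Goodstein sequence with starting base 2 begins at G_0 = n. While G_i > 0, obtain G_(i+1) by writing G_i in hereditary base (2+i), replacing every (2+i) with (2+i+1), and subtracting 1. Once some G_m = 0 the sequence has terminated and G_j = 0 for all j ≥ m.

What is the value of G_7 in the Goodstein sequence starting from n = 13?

[0] 13 ≡ 2^(2 + 1) + 2^2 + 1 (base 2). Lift 3: 109. −1: 108.
[1] 108 ≡ 3^(3 + 1) + 3^3 (base 3). Lift 4: 1280. −1: 1279.
[2] 1279 ≡ 4^(4 + 1) + 3·4^3 + 3·4^2 + 3·4 + 3 (base 4). Lift 5: 16093. −1: 16092.
[3] 16092 ≡ 5^(5 + 1) + 3·5^3 + 3·5^2 + 3·5 + 2 (base 5). Lift 6: 280712. −1: 280711.
[4] 280711 ≡ 6^(6 + 1) + 3·6^3 + 3·6^2 + 3·6 + 1 (base 6). Lift 7: 5765999. −1: 5765998.
[5] 5765998 ≡ 7^(7 + 1) + 3·7^3 + 3·7^2 + 3·7 (base 7). Lift 8: 134219480. −1: 134219479.
[6] 134219479 ≡ 8^(8 + 1) + 3·8^3 + 3·8^2 + 2·8 + 7 (base 8). Lift 9: 3486786856. −1: 3486786855.

3486786855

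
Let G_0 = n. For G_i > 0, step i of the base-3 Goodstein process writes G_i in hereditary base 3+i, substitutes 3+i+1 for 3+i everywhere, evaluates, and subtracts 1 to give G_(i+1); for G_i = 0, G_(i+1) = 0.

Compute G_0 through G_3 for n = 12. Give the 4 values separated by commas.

step 0: 12 = 3^2 + 3; sub 4 for 3: 4^2 + 4; = 20; G_1 = 20−1 = 19
step 1: 19 = 4^2 + 3; sub 5 for 4: 5^2 + 3; = 28; G_2 = 28−1 = 27
step 2: 27 = 5^2 + 2; sub 6 for 5: 6^2 + 2; = 38; G_3 = 38−1 = 37

12, 19, 27, 37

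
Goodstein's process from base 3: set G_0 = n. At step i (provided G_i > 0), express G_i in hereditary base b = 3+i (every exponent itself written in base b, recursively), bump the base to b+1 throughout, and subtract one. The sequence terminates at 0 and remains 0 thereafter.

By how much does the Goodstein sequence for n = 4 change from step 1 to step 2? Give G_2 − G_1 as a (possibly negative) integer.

base 3: 4 = 3 + 1; at 4: 4 + 1 = 5; next = 4
base 4: 4 = 4; at 5: 5 = 5; next = 4

0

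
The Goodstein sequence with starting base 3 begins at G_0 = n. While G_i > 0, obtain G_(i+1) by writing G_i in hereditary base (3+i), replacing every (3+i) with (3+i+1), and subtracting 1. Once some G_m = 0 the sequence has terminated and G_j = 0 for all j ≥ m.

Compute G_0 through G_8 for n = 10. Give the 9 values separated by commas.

step 0: 10 = 3^2 + 1; sub 4 for 3: 4^2 + 1; = 17; G_1 = 17−1 = 16
step 1: 16 = 4^2; sub 5 for 4: 5^2; = 25; G_2 = 25−1 = 24
step 2: 24 = 4·5 + 4; sub 6 for 5: 4·6 + 4; = 28; G_3 = 28−1 = 27
step 3: 27 = 4·6 + 3; sub 7 for 6: 4·7 + 3; = 31; G_4 = 31−1 = 30
step 4: 30 = 4·7 + 2; sub 8 for 7: 4·8 + 2; = 34; G_5 = 34−1 = 33
step 5: 33 = 4·8 + 1; sub 9 for 8: 4·9 + 1; = 37; G_6 = 37−1 = 36
step 6: 36 = 4·9; sub 10 for 9: 4·10; = 40; G_7 = 40−1 = 39
step 7: 39 = 3·10 + 9; sub 11 for 10: 3·11 + 9; = 42; G_8 = 42−1 = 41

10, 16, 24, 27, 30, 33, 36, 39, 41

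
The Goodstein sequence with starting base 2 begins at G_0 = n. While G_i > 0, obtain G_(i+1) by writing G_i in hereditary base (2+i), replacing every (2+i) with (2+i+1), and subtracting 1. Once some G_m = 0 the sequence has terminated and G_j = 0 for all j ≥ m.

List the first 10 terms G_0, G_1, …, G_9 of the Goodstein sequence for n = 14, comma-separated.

(0) 14|_2 = 2^(2 + 1) + 2^2 + 2 ↦ 3^(3 + 1) + 3^3 + 3|_3 = 111 ⇒ 110
(1) 110|_3 = 3^(3 + 1) + 3^3 + 2 ↦ 4^(4 + 1) + 4^4 + 2|_4 = 1282 ⇒ 1281
(2) 1281|_4 = 4^(4 + 1) + 4^4 + 1 ↦ 5^(5 + 1) + 5^5 + 1|_5 = 18751 ⇒ 18750
(3) 18750|_5 = 5^(5 + 1) + 5^5 ↦ 6^(6 + 1) + 6^6|_6 = 326592 ⇒ 326591
(4) 326591|_6 = 6^(6 + 1) + 5·6^5 + 5·6^4 + 5·6^3 + 5·6^2 + 5·6 + 5 ↦ 7^(7 + 1) + 5·7^5 + 5·7^4 + 5·7^3 + 5·7^2 + 5·7 + 5|_7 = 5862841 ⇒ 5862840
(5) 5862840|_7 = 7^(7 + 1) + 5·7^5 + 5·7^4 + 5·7^3 + 5·7^2 + 5·7 + 4 ↦ 8^(8 + 1) + 5·8^5 + 5·8^4 + 5·8^3 + 5·8^2 + 5·8 + 4|_8 = 134404972 ⇒ 134404971
(6) 134404971|_8 = 8^(8 + 1) + 5·8^5 + 5·8^4 + 5·8^3 + 5·8^2 + 5·8 + 3 ↦ 9^(9 + 1) + 5·9^5 + 5·9^4 + 5·9^3 + 5·9^2 + 5·9 + 3|_9 = 3487116549 ⇒ 3487116548
(7) 3487116548|_9 = 9^(9 + 1) + 5·9^5 + 5·9^4 + 5·9^3 + 5·9^2 + 5·9 + 2 ↦ 10^(10 + 1) + 5·10^5 + 5·10^4 + 5·10^3 + 5·10^2 + 5·10 + 2|_10 = 100000555552 ⇒ 100000555551
(8) 100000555551|_10 = 10^(10 + 1) + 5·10^5 + 5·10^4 + 5·10^3 + 5·10^2 + 5·10 + 1 ↦ 11^(11 + 1) + 5·11^5 + 5·11^4 + 5·11^3 + 5·11^2 + 5·11 + 1|_11 = 3138429262497 ⇒ 3138429262496

14, 110, 1281, 18750, 326591, 5862840, 134404971, 3487116548, 100000555551, 3138429262496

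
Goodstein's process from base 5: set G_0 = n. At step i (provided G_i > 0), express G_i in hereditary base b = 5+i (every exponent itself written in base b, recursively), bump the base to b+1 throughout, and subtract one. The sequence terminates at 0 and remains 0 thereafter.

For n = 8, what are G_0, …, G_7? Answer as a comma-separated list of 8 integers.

(0) 8|_5 = 5 + 3 ↦ 6 + 3|_6 = 9 ⇒ 8
(1) 8|_6 = 6 + 2 ↦ 7 + 2|_7 = 9 ⇒ 8
(2) 8|_7 = 7 + 1 ↦ 8 + 1|_8 = 9 ⇒ 8
(3) 8|_8 = 8 ↦ 9|_9 = 9 ⇒ 8
(4) 8|_9 = 8 ↦ 8|_10 = 8 ⇒ 7
(5) 7|_10 = 7 ↦ 7|_11 = 7 ⇒ 6
(6) 6|_11 = 6 ↦ 6|_12 = 6 ⇒ 5

8, 8, 8, 8, 8, 7, 6, 5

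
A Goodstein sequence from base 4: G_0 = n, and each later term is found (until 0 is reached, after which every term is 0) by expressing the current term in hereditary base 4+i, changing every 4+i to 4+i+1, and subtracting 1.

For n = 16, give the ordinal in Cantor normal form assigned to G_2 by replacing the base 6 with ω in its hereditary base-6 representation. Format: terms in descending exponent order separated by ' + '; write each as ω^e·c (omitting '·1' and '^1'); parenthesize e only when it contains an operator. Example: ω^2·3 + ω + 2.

16 —HB4→ 4^2 —bump→ 5^2 = 25 —(−1)→ 24
24 —HB5→ 4·5 + 4 —bump→ 4·6 + 4 = 28 —(−1)→ 27
27 —HB6→ 4·6 + 3 —bump→ 4·7 + 3 = 31 —(−1)→ 30

ω·4 + 3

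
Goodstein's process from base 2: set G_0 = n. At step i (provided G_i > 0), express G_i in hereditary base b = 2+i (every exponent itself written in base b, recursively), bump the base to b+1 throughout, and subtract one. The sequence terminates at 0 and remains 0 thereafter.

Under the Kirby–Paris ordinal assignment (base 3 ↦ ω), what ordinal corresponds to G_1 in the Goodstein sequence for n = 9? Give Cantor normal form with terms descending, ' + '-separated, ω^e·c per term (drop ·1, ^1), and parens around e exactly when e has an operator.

step 0: 9 = 2^(2 + 1) + 1; sub 3 for 2: 3^(3 + 1) + 1; = 82; G_1 = 82−1 = 81
step 1: 81 = 3^(3 + 1); sub 4 for 3: 4^(4 + 1); = 1024; G_2 = 1024−1 = 1023

ω^(ω + 1)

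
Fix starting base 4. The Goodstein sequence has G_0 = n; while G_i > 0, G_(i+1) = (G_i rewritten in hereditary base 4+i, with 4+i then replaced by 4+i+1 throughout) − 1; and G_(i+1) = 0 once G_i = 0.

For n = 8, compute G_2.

G_0=8  [base 4] 2·4  →[4↦5]→  2·5 = 10  −1 ⇒ G_1=9
G_1=9  [base 5] 5 + 4  →[5↦6]→  6 + 4 = 10  −1 ⇒ G_2=9
G_2=9  [base 6] 6 + 3  →[6↦7]→  7 + 3 = 10  −1 ⇒ G_3=9

9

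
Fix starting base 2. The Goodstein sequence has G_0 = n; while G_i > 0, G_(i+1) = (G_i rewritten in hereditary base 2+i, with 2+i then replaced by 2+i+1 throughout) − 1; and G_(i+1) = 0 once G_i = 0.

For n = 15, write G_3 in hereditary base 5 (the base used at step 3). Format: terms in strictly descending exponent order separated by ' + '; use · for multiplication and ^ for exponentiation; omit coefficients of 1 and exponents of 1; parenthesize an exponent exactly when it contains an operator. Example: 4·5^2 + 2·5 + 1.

5^(5 + 1) + 5^5 + 2

base 2: 15 = 2^(2 + 1) + 2^2 + 2 + 1; at 3: 3^(3 + 1) + 3^3 + 3 + 1 = 112; next = 111
base 3: 111 = 3^(3 + 1) + 3^3 + 3; at 4: 4^(4 + 1) + 4^4 + 4 = 1284; next = 1283
base 4: 1283 = 4^(4 + 1) + 4^4 + 3; at 5: 5^(5 + 1) + 5^5 + 3 = 18753; next = 18752
base 5: 18752 = 5^(5 + 1) + 5^5 + 2; at 6: 6^(6 + 1) + 6^6 + 2 = 326594; next = 326593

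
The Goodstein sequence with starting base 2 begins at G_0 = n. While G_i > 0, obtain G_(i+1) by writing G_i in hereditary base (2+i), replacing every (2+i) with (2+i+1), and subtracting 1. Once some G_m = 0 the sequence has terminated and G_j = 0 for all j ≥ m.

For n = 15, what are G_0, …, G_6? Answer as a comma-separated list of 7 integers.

i=0: 15 = 2^(2 + 1) + 2^2 + 2 + 1 (b=2); 2→3: 3^(3 + 1) + 3^3 + 3 + 1 = 112; 112−1 = 111
i=1: 111 = 3^(3 + 1) + 3^3 + 3 (b=3); 3→4: 4^(4 + 1) + 4^4 + 4 = 1284; 1284−1 = 1283
i=2: 1283 = 4^(4 + 1) + 4^4 + 3 (b=4); 4→5: 5^(5 + 1) + 5^5 + 3 = 18753; 18753−1 = 18752
i=3: 18752 = 5^(5 + 1) + 5^5 + 2 (b=5); 5→6: 6^(6 + 1) + 6^6 + 2 = 326594; 326594−1 = 326593
i=4: 326593 = 6^(6 + 1) + 6^6 + 1 (b=6); 6→7: 7^(7 + 1) + 7^7 + 1 = 6588345; 6588345−1 = 6588344
i=5: 6588344 = 7^(7 + 1) + 7^7 (b=7); 7→8: 8^(8 + 1) + 8^8 = 150994944; 150994944−1 = 150994943

15, 111, 1283, 18752, 326593, 6588344, 150994943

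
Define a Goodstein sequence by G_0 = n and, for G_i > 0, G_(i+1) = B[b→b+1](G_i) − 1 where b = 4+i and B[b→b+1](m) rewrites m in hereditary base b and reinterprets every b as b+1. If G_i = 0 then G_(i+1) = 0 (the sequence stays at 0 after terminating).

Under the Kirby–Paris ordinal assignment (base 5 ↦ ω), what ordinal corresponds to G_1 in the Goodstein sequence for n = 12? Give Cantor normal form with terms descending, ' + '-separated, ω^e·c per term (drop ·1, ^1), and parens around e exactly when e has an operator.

ω·2 + 4

base 4: 12 = 3·4; at 5: 3·5 = 15; next = 14
base 5: 14 = 2·5 + 4; at 6: 2·6 + 4 = 16; next = 15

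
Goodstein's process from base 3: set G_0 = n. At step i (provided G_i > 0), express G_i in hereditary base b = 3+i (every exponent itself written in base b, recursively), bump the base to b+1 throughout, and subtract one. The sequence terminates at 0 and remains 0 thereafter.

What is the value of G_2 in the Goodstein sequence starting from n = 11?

step 0: 11 = 3^2 + 2; sub 4 for 3: 4^2 + 2; = 18; G_1 = 18−1 = 17
step 1: 17 = 4^2 + 1; sub 5 for 4: 5^2 + 1; = 26; G_2 = 26−1 = 25
step 2: 25 = 5^2; sub 6 for 5: 6^2; = 36; G_3 = 36−1 = 35

25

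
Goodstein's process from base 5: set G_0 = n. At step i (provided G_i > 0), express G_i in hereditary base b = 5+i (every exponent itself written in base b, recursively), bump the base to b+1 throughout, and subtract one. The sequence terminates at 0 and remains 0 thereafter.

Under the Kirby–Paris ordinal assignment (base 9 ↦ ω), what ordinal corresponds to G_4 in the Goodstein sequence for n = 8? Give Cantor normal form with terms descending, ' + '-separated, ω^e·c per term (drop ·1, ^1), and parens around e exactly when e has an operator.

8 —HB5→ 5 + 3 —bump→ 6 + 3 = 9 —(−1)→ 8
8 —HB6→ 6 + 2 —bump→ 7 + 2 = 9 —(−1)→ 8
8 —HB7→ 7 + 1 —bump→ 8 + 1 = 9 —(−1)→ 8
8 —HB8→ 8 —bump→ 9 = 9 —(−1)→ 8
8 —HB9→ 8 —bump→ 8 = 8 —(−1)→ 7

8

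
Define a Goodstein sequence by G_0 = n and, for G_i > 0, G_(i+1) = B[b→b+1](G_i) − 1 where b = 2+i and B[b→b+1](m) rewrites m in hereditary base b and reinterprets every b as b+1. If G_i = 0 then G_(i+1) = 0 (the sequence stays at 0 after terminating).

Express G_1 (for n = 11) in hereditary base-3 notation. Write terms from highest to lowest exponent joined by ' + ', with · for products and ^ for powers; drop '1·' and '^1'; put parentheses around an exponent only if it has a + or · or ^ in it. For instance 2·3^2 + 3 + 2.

base 2: 11 = 2^(2 + 1) + 2 + 1; at 3: 3^(3 + 1) + 3 + 1 = 85; next = 84
base 3: 84 = 3^(3 + 1) + 3; at 4: 4^(4 + 1) + 4 = 1028; next = 1027

3^(3 + 1) + 3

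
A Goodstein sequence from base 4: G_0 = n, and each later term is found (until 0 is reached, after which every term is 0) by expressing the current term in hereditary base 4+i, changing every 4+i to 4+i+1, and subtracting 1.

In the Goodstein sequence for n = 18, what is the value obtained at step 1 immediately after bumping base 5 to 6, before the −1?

37

(0) 18|_4 = 4^2 + 2 ↦ 5^2 + 2|_5 = 27 ⇒ 26
(1) 26|_5 = 5^2 + 1 ↦ 6^2 + 1|_6 = 37 ⇒ 36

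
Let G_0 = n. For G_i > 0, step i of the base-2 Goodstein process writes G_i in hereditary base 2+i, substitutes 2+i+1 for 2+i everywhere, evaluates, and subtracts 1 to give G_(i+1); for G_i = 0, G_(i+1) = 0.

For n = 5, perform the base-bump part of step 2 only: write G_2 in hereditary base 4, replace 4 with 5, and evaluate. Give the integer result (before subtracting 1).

468

step 0: 5 = 2^2 + 1; sub 3 for 2: 3^3 + 1; = 28; G_1 = 28−1 = 27
step 1: 27 = 3^3; sub 4 for 3: 4^4; = 256; G_2 = 256−1 = 255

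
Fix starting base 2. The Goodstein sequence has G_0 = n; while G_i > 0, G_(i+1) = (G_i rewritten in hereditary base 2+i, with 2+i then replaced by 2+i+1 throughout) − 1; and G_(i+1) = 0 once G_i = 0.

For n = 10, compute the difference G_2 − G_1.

i=0: 10 = 2^(2 + 1) + 2 (b=2); 2→3: 3^(3 + 1) + 3 = 84; 84−1 = 83
i=1: 83 = 3^(3 + 1) + 2 (b=3); 3→4: 4^(4 + 1) + 2 = 1026; 1026−1 = 1025

942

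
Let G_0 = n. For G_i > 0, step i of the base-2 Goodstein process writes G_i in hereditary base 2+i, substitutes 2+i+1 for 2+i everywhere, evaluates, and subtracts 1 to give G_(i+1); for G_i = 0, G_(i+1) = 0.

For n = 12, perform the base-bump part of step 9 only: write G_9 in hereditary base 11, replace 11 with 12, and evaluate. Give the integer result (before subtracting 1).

G_0=12  [base 2] 2^(2 + 1) + 2^2  →[2↦3]→  3^(3 + 1) + 3^3 = 108  −1 ⇒ G_1=107
G_1=107  [base 3] 3^(3 + 1) + 2·3^2 + 2·3 + 2  →[3↦4]→  4^(4 + 1) + 2·4^2 + 2·4 + 2 = 1066  −1 ⇒ G_2=1065
G_2=1065  [base 4] 4^(4 + 1) + 2·4^2 + 2·4 + 1  →[4↦5]→  5^(5 + 1) + 2·5^2 + 2·5 + 1 = 15686  −1 ⇒ G_3=15685
G_3=15685  [base 5] 5^(5 + 1) + 2·5^2 + 2·5  →[5↦6]→  6^(6 + 1) + 2·6^2 + 2·6 = 280020  −1 ⇒ G_4=280019
G_4=280019  [base 6] 6^(6 + 1) + 2·6^2 + 6 + 5  →[6↦7]→  7^(7 + 1) + 2·7^2 + 7 + 5 = 5764911  −1 ⇒ G_5=5764910
G_5=5764910  [base 7] 7^(7 + 1) + 2·7^2 + 7 + 4  →[7↦8]→  8^(8 + 1) + 2·8^2 + 8 + 4 = 134217868  −1 ⇒ G_6=134217867
G_6=134217867  [base 8] 8^(8 + 1) + 2·8^2 + 8 + 3  →[8↦9]→  9^(9 + 1) + 2·9^2 + 9 + 3 = 3486784575  −1 ⇒ G_7=3486784574
G_7=3486784574  [base 9] 9^(9 + 1) + 2·9^2 + 9 + 2  →[9↦10]→  10^(10 + 1) + 2·10^2 + 10 + 2 = 100000000212  −1 ⇒ G_8=100000000211
G_8=100000000211  [base 10] 10^(10 + 1) + 2·10^2 + 10 + 1  →[10↦11]→  11^(11 + 1) + 2·11^2 + 11 + 1 = 3138428376975  −1 ⇒ G_9=3138428376974

106993205379372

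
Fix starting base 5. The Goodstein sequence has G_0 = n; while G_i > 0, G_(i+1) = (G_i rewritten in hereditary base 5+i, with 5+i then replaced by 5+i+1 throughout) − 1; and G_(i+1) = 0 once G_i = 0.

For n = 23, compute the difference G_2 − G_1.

3

[0] 23 ≡ 4·5 + 3 (base 5). Lift 6: 27. −1: 26.
[1] 26 ≡ 4·6 + 2 (base 6). Lift 7: 30. −1: 29.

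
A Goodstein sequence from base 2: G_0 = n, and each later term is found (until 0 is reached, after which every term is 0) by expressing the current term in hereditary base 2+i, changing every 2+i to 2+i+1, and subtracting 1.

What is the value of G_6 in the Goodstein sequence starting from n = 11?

i=0: 11 = 2^(2 + 1) + 2 + 1 (b=2); 2→3: 3^(3 + 1) + 3 + 1 = 85; 85−1 = 84
i=1: 84 = 3^(3 + 1) + 3 (b=3); 3→4: 4^(4 + 1) + 4 = 1028; 1028−1 = 1027
i=2: 1027 = 4^(4 + 1) + 3 (b=4); 4→5: 5^(5 + 1) + 3 = 15628; 15628−1 = 15627
i=3: 15627 = 5^(5 + 1) + 2 (b=5); 5→6: 6^(6 + 1) + 2 = 279938; 279938−1 = 279937
i=4: 279937 = 6^(6 + 1) + 1 (b=6); 6→7: 7^(7 + 1) + 1 = 5764802; 5764802−1 = 5764801
i=5: 5764801 = 7^(7 + 1) (b=7); 7→8: 8^(8 + 1) = 134217728; 134217728−1 = 134217727
i=6: 134217727 = 7·8^8 + 7·8^7 + 7·8^6 + 7·8^5 + 7·8^4 + 7·8^3 + 7·8^2 + 7·8 + 7 (b=8); 8→9: 7·9^9 + 7·9^7 + 7·9^6 + 7·9^5 + 7·9^4 + 7·9^3 + 7·9^2 + 7·9 + 7 = 2749609303; 2749609303−1 = 2749609302

134217727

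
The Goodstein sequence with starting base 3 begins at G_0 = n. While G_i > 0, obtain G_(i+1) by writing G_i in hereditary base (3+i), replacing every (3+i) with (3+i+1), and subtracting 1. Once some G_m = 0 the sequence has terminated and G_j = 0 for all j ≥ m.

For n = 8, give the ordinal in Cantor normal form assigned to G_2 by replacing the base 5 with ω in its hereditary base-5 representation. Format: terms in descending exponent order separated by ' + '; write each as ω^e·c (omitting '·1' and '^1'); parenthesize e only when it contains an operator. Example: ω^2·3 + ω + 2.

ω·2

i=0: 8 = 2·3 + 2 (b=3); 3→4: 2·4 + 2 = 10; 10−1 = 9
i=1: 9 = 2·4 + 1 (b=4); 4→5: 2·5 + 1 = 11; 11−1 = 10
i=2: 10 = 2·5 (b=5); 5→6: 2·6 = 12; 12−1 = 11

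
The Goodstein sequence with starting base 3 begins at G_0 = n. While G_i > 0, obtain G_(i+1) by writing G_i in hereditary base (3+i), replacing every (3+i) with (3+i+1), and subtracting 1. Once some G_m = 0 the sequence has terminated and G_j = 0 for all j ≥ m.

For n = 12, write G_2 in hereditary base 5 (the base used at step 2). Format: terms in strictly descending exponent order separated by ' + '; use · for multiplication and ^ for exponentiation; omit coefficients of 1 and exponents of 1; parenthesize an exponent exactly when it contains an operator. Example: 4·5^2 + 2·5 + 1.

5^2 + 2

12 —HB3→ 3^2 + 3 —bump→ 4^2 + 4 = 20 —(−1)→ 19
19 —HB4→ 4^2 + 3 —bump→ 5^2 + 3 = 28 —(−1)→ 27
27 —HB5→ 5^2 + 2 —bump→ 6^2 + 2 = 38 —(−1)→ 37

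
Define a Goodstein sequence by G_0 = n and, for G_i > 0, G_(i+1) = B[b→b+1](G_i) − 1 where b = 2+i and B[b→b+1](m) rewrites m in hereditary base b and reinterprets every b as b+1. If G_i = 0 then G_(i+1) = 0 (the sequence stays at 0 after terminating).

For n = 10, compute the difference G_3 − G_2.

14600

[0] 10 ≡ 2^(2 + 1) + 2 (base 2). Lift 3: 84. −1: 83.
[1] 83 ≡ 3^(3 + 1) + 2 (base 3). Lift 4: 1026. −1: 1025.
[2] 1025 ≡ 4^(4 + 1) + 1 (base 4). Lift 5: 15626. −1: 15625.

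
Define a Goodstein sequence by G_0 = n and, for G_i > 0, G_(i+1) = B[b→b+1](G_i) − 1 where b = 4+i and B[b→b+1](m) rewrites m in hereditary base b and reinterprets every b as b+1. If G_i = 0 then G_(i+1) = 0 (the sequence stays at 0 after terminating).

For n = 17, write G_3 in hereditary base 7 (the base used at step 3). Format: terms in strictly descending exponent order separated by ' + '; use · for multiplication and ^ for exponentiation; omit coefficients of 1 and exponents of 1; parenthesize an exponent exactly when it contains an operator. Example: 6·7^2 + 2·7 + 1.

G_0 = 17. HB_4(17) = 4^2 + 1. Bump = 26. G_1 = 25.
G_1 = 25. HB_5(25) = 5^2. Bump = 36. G_2 = 35.
G_2 = 35. HB_6(35) = 5·6 + 5. Bump = 40. G_3 = 39.
G_3 = 39. HB_7(39) = 5·7 + 4. Bump = 44. G_4 = 43.

5·7 + 4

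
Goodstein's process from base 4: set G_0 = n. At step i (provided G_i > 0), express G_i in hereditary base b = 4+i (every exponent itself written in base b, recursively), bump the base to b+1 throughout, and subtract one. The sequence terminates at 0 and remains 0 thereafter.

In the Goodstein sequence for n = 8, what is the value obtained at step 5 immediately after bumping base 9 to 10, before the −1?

base 4: 8 = 2·4; at 5: 2·5 = 10; next = 9
base 5: 9 = 5 + 4; at 6: 6 + 4 = 10; next = 9
base 6: 9 = 6 + 3; at 7: 7 + 3 = 10; next = 9
base 7: 9 = 7 + 2; at 8: 8 + 2 = 10; next = 9
base 8: 9 = 8 + 1; at 9: 9 + 1 = 10; next = 9
base 9: 9 = 9; at 10: 10 = 10; next = 9

10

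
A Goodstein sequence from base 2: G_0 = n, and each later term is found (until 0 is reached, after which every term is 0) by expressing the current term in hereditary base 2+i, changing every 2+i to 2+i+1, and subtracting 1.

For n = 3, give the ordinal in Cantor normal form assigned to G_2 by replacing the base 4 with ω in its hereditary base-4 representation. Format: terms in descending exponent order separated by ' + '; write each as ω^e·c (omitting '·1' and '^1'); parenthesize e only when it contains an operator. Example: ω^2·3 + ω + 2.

3

step 0: 3 = 2 + 1; sub 3 for 2: 3 + 1; = 4; G_1 = 4−1 = 3
step 1: 3 = 3; sub 4 for 3: 4; = 4; G_2 = 4−1 = 3
step 2: 3 = 3; sub 5 for 4: 3; = 3; G_3 = 3−1 = 2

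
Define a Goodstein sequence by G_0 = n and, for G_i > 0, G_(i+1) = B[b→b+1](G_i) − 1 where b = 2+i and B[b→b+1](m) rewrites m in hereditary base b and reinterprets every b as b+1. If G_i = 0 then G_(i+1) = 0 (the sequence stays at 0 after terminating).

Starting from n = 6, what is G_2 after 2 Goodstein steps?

i=0: 6 = 2^2 + 2 (b=2); 2→3: 3^3 + 3 = 30; 30−1 = 29
i=1: 29 = 3^3 + 2 (b=3); 3→4: 4^4 + 2 = 258; 258−1 = 257
i=2: 257 = 4^4 + 1 (b=4); 4→5: 5^5 + 1 = 3126; 3126−1 = 3125

257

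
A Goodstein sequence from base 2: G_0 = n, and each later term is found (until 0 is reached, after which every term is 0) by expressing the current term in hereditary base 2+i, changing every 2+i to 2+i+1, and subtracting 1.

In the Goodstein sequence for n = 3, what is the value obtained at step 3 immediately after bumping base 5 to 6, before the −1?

3 —HB2→ 2 + 1 —bump→ 3 + 1 = 4 —(−1)→ 3
3 —HB3→ 3 —bump→ 4 = 4 —(−1)→ 3
3 —HB4→ 3 —bump→ 3 = 3 —(−1)→ 2
2 —HB5→ 2 —bump→ 2 = 2 —(−1)→ 1

2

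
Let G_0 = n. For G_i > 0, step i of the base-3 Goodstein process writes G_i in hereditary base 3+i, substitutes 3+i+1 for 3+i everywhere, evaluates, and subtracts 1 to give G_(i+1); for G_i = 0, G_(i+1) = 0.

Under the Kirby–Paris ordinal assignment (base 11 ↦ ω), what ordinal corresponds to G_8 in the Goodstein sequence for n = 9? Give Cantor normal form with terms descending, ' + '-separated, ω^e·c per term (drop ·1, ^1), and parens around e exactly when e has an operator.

step 0: 9 = 3^2; sub 4 for 3: 4^2; = 16; G_1 = 16−1 = 15
step 1: 15 = 3·4 + 3; sub 5 for 4: 3·5 + 3; = 18; G_2 = 18−1 = 17
step 2: 17 = 3·5 + 2; sub 6 for 5: 3·6 + 2; = 20; G_3 = 20−1 = 19
step 3: 19 = 3·6 + 1; sub 7 for 6: 3·7 + 1; = 22; G_4 = 22−1 = 21
step 4: 21 = 3·7; sub 8 for 7: 3·8; = 24; G_5 = 24−1 = 23
step 5: 23 = 2·8 + 7; sub 9 for 8: 2·9 + 7; = 25; G_6 = 25−1 = 24
step 6: 24 = 2·9 + 6; sub 10 for 9: 2·10 + 6; = 26; G_7 = 26−1 = 25
step 7: 25 = 2·10 + 5; sub 11 for 10: 2·11 + 5; = 27; G_8 = 27−1 = 26

ω·2 + 4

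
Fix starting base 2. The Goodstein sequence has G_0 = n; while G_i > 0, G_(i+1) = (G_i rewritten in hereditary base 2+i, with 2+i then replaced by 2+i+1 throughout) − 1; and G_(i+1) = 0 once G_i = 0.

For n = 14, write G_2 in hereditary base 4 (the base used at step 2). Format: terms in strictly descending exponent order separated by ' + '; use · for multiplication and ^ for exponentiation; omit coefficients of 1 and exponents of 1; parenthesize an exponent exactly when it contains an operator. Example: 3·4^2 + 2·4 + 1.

4^(4 + 1) + 4^4 + 1

14 —HB2→ 2^(2 + 1) + 2^2 + 2 —bump→ 3^(3 + 1) + 3^3 + 3 = 111 —(−1)→ 110
110 —HB3→ 3^(3 + 1) + 3^3 + 2 —bump→ 4^(4 + 1) + 4^4 + 2 = 1282 —(−1)→ 1281
1281 —HB4→ 4^(4 + 1) + 4^4 + 1 —bump→ 5^(5 + 1) + 5^5 + 1 = 18751 —(−1)→ 18750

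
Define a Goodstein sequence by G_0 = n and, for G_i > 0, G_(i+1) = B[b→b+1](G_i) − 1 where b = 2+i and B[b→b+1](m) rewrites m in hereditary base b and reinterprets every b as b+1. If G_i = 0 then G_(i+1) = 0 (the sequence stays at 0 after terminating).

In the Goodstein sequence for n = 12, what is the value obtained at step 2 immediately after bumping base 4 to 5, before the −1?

[0] 12 ≡ 2^(2 + 1) + 2^2 (base 2). Lift 3: 108. −1: 107.
[1] 107 ≡ 3^(3 + 1) + 2·3^2 + 2·3 + 2 (base 3). Lift 4: 1066. −1: 1065.
[2] 1065 ≡ 4^(4 + 1) + 2·4^2 + 2·4 + 1 (base 4). Lift 5: 15686. −1: 15685.

15686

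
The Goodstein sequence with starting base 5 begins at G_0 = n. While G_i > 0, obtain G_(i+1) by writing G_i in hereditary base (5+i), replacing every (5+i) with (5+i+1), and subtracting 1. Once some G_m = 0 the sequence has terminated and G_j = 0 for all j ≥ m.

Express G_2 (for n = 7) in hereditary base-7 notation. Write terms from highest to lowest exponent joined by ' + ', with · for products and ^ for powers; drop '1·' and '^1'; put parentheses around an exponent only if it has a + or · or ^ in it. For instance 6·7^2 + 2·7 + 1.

G_0 = 7. HB_5(7) = 5 + 2. Bump = 8. G_1 = 7.
G_1 = 7. HB_6(7) = 6 + 1. Bump = 8. G_2 = 7.
G_2 = 7. HB_7(7) = 7. Bump = 8. G_3 = 7.

7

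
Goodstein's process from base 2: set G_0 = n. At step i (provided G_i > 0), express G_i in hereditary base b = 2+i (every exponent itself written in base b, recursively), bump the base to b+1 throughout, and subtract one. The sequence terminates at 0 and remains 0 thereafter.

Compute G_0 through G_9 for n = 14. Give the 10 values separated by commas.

14 —HB2→ 2^(2 + 1) + 2^2 + 2 —bump→ 3^(3 + 1) + 3^3 + 3 = 111 —(−1)→ 110
110 —HB3→ 3^(3 + 1) + 3^3 + 2 —bump→ 4^(4 + 1) + 4^4 + 2 = 1282 —(−1)→ 1281
1281 —HB4→ 4^(4 + 1) + 4^4 + 1 —bump→ 5^(5 + 1) + 5^5 + 1 = 18751 —(−1)→ 18750
18750 —HB5→ 5^(5 + 1) + 5^5 —bump→ 6^(6 + 1) + 6^6 = 326592 —(−1)→ 326591
326591 —HB6→ 6^(6 + 1) + 5·6^5 + 5·6^4 + 5·6^3 + 5·6^2 + 5·6 + 5 —bump→ 7^(7 + 1) + 5·7^5 + 5·7^4 + 5·7^3 + 5·7^2 + 5·7 + 5 = 5862841 —(−1)→ 5862840
5862840 —HB7→ 7^(7 + 1) + 5·7^5 + 5·7^4 + 5·7^3 + 5·7^2 + 5·7 + 4 —bump→ 8^(8 + 1) + 5·8^5 + 5·8^4 + 5·8^3 + 5·8^2 + 5·8 + 4 = 134404972 —(−1)→ 134404971
134404971 —HB8→ 8^(8 + 1) + 5·8^5 + 5·8^4 + 5·8^3 + 5·8^2 + 5·8 + 3 —bump→ 9^(9 + 1) + 5·9^5 + 5·9^4 + 5·9^3 + 5·9^2 + 5·9 + 3 = 3487116549 —(−1)→ 3487116548
3487116548 —HB9→ 9^(9 + 1) + 5·9^5 + 5·9^4 + 5·9^3 + 5·9^2 + 5·9 + 2 —bump→ 10^(10 + 1) + 5·10^5 + 5·10^4 + 5·10^3 + 5·10^2 + 5·10 + 2 = 100000555552 —(−1)→ 100000555551
100000555551 —HB10→ 10^(10 + 1) + 5·10^5 + 5·10^4 + 5·10^3 + 5·10^2 + 5·10 + 1 —bump→ 11^(11 + 1) + 5·11^5 + 5·11^4 + 5·11^3 + 5·11^2 + 5·11 + 1 = 3138429262497 —(−1)→ 3138429262496

14, 110, 1281, 18750, 326591, 5862840, 134404971, 3487116548, 100000555551, 3138429262496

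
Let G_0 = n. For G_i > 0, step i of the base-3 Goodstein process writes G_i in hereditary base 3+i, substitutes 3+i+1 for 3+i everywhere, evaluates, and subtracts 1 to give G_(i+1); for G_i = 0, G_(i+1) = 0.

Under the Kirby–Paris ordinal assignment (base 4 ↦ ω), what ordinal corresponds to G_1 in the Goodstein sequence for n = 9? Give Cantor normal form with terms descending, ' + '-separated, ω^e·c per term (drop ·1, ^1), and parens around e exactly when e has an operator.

ω·3 + 3

9 —HB3→ 3^2 —bump→ 4^2 = 16 —(−1)→ 15
15 —HB4→ 3·4 + 3 —bump→ 3·5 + 3 = 18 —(−1)→ 17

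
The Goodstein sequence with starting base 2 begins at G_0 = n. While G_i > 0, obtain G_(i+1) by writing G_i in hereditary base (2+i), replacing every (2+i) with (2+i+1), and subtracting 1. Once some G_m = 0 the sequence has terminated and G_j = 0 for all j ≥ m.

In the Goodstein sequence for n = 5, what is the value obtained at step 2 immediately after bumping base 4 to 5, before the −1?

468

i=0: 5 = 2^2 + 1 (b=2); 2→3: 3^3 + 1 = 28; 28−1 = 27
i=1: 27 = 3^3 (b=3); 3→4: 4^4 = 256; 256−1 = 255
i=2: 255 = 3·4^3 + 3·4^2 + 3·4 + 3 (b=4); 4→5: 3·5^3 + 3·5^2 + 3·5 + 3 = 468; 468−1 = 467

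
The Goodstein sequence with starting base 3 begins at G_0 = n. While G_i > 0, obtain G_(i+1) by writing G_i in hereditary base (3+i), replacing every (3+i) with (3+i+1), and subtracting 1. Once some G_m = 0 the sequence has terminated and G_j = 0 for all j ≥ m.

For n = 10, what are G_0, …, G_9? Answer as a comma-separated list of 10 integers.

10, 16, 24, 27, 30, 33, 36, 39, 41, 43

step 0: 10 = 3^2 + 1; sub 4 for 3: 4^2 + 1; = 17; G_1 = 17−1 = 16
step 1: 16 = 4^2; sub 5 for 4: 5^2; = 25; G_2 = 25−1 = 24
step 2: 24 = 4·5 + 4; sub 6 for 5: 4·6 + 4; = 28; G_3 = 28−1 = 27
step 3: 27 = 4·6 + 3; sub 7 for 6: 4·7 + 3; = 31; G_4 = 31−1 = 30
step 4: 30 = 4·7 + 2; sub 8 for 7: 4·8 + 2; = 34; G_5 = 34−1 = 33
step 5: 33 = 4·8 + 1; sub 9 for 8: 4·9 + 1; = 37; G_6 = 37−1 = 36
step 6: 36 = 4·9; sub 10 for 9: 4·10; = 40; G_7 = 40−1 = 39
step 7: 39 = 3·10 + 9; sub 11 for 10: 3·11 + 9; = 42; G_8 = 42−1 = 41
step 8: 41 = 3·11 + 8; sub 12 for 11: 3·12 + 8; = 44; G_9 = 44−1 = 43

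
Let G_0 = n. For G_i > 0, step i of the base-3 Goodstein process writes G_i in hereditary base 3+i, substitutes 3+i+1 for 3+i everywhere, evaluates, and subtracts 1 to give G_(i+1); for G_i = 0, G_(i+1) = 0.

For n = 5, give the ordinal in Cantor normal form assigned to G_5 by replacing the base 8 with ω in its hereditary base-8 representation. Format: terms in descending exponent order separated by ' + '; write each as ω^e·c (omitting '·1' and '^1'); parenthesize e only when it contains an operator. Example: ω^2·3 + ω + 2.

3

[0] 5 ≡ 3 + 2 (base 3). Lift 4: 6. −1: 5.
[1] 5 ≡ 4 + 1 (base 4). Lift 5: 6. −1: 5.
[2] 5 ≡ 5 (base 5). Lift 6: 6. −1: 5.
[3] 5 ≡ 5 (base 6). Lift 7: 5. −1: 4.
[4] 4 ≡ 4 (base 7). Lift 8: 4. −1: 3.
[5] 3 ≡ 3 (base 8). Lift 9: 3. −1: 2.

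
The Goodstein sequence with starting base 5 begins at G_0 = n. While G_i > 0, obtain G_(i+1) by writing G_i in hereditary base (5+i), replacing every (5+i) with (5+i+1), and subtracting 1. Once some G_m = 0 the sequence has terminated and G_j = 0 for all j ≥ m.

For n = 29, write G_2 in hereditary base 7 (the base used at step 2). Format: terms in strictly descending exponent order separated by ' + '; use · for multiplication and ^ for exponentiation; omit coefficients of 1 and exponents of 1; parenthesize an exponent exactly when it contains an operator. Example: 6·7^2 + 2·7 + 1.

7^2 + 2

i=0: 29 = 5^2 + 4 (b=5); 5→6: 6^2 + 4 = 40; 40−1 = 39
i=1: 39 = 6^2 + 3 (b=6); 6→7: 7^2 + 3 = 52; 52−1 = 51
i=2: 51 = 7^2 + 2 (b=7); 7→8: 8^2 + 2 = 66; 66−1 = 65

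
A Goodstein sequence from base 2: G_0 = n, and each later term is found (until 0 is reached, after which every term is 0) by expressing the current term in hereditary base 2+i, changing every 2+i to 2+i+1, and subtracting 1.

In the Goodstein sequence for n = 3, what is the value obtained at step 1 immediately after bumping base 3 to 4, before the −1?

step 0: 3 = 2 + 1; sub 3 for 2: 3 + 1; = 4; G_1 = 4−1 = 3
step 1: 3 = 3; sub 4 for 3: 4; = 4; G_2 = 4−1 = 3

4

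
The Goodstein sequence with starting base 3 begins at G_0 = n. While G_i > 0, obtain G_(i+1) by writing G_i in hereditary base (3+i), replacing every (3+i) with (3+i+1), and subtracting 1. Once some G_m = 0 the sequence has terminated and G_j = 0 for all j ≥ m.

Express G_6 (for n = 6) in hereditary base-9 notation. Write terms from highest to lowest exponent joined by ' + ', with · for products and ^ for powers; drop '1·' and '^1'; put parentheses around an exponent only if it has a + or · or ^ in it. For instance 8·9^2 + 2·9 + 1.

i=0: 6 = 2·3 (b=3); 3→4: 2·4 = 8; 8−1 = 7
i=1: 7 = 4 + 3 (b=4); 4→5: 5 + 3 = 8; 8−1 = 7
i=2: 7 = 5 + 2 (b=5); 5→6: 6 + 2 = 8; 8−1 = 7
i=3: 7 = 6 + 1 (b=6); 6→7: 7 + 1 = 8; 8−1 = 7
i=4: 7 = 7 (b=7); 7→8: 8 = 8; 8−1 = 7
i=5: 7 = 7 (b=8); 8→9: 7 = 7; 7−1 = 6
i=6: 6 = 6 (b=9); 9→10: 6 = 6; 6−1 = 5

6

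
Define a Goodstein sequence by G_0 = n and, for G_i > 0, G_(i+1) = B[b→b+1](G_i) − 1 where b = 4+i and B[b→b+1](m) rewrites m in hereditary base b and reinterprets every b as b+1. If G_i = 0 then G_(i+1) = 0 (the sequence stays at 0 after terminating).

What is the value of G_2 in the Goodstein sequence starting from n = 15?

G_0 = 15. HB_4(15) = 3·4 + 3. Bump = 18. G_1 = 17.
G_1 = 17. HB_5(17) = 3·5 + 2. Bump = 20. G_2 = 19.
G_2 = 19. HB_6(19) = 3·6 + 1. Bump = 22. G_3 = 21.

19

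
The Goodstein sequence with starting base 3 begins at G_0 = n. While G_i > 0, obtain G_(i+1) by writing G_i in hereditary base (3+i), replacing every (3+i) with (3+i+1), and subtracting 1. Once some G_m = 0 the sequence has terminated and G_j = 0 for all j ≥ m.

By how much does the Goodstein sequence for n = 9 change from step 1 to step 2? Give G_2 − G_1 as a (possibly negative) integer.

base 3: 9 = 3^2; at 4: 4^2 = 16; next = 15
base 4: 15 = 3·4 + 3; at 5: 3·5 + 3 = 18; next = 17

2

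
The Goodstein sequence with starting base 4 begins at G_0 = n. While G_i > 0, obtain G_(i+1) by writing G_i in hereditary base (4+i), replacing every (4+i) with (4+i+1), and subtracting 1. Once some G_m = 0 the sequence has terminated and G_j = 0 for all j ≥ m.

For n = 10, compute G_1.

11

G_0 = 10. HB_4(10) = 2·4 + 2. Bump = 12. G_1 = 11.
G_1 = 11. HB_5(11) = 2·5 + 1. Bump = 13. G_2 = 12.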